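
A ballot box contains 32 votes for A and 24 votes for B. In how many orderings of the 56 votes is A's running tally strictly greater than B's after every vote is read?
Strict-lead orderings = 622147386185325

Total orderings of the 56 votes with 32 for A: C(56, 32) = 4355031703297275. By the Bertrand ballot formula (Cycle Lemma / reflection principle), the number of orderings in which A is strictly ahead of B throughout is (p − q)/(p + q) · C(p + q, p) = (32 − 24)/(32 + 24) · 4355031703297275 = 622147386185325.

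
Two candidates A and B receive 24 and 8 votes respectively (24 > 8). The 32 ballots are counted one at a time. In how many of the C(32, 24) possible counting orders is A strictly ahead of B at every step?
Strict-lead orderings = 5259150

Total orderings of the 32 votes with 24 for A: C(32, 24) = 10518300. By the Bertrand ballot formula (Cycle Lemma / reflection principle), the number of orderings in which A is strictly ahead of B throughout is (p − q)/(p + q) · C(p + q, p) = (24 − 8)/(24 + 8) · 10518300 = 5259150.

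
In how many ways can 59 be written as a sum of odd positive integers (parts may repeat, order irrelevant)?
p_odd(59) = 9792

Enumerate partitions using only odd parts via the recurrence o(n, m) = o(n, m−2) + o(n−m, m) over odd m, starting from the largest odd part ≤ n. This gives p_odd(59) = 9792. (Euler's theorem: equals the count of distinct-part partitions.)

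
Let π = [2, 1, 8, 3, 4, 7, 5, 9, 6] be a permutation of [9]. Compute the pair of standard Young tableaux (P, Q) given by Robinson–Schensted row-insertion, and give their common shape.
P = [1, 3, 4, 5, 6] / [2, 7, 9] / [8];  Q = [1, 3, 5, 6, 8] / [2, 4, 9] / [7];  common shape = (5, 3, 1)

Row-insert the values π_1, π_2, … into P one at a time, bumping the leftmost entry strictly greater than the inserted value down to the next row. The recording tableau Q records, in position (i, j), the step at which that cell was added to P.
  Insert 2 (step 1): P = [2];  Q = [1]
  Insert 1 (step 2): P = [1] / [2];  Q = [1] / [2]
  Insert 8 (step 3): P = [1, 8] / [2];  Q = [1, 3] / [2]
  Insert 3 (step 4): P = [1, 3] / [2, 8];  Q = [1, 3] / [2, 4]
  Insert 4 (step 5): P = [1, 3, 4] / [2, 8];  Q = [1, 3, 5] / [2, 4]
  Insert 7 (step 6): P = [1, 3, 4, 7] / [2, 8];  Q = [1, 3, 5, 6] / [2, 4]
  Insert 5 (step 7): P = [1, 3, 4, 5] / [2, 7] / [8];  Q = [1, 3, 5, 6] / [2, 4] / [7]
  Insert 9 (step 8): P = [1, 3, 4, 5, 9] / [2, 7] / [8];  Q = [1, 3, 5, 6, 8] / [2, 4] / [7]
  Insert 6 (step 9): P = [1, 3, 4, 5, 6] / [2, 7, 9] / [8];  Q = [1, 3, 5, 6, 8] / [2, 4, 9] / [7]
Final shape: (5, 3, 1).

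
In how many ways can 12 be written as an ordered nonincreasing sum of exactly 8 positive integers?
p(12, 8 parts) = 5

Partitions of n into exactly k parts ↔ partitions of n − k into at most k parts (subtract 1 from each part). For n = 12, k = 8, the partitions are: 5+1+1+1+1+1+1+1, 4+2+1+1+1+1+1+1, 3+3+1+1+1+1+1+1, 3+2+2+1+1+1+1+1, 2+2+2+2+1+1+1+1. Count = 5.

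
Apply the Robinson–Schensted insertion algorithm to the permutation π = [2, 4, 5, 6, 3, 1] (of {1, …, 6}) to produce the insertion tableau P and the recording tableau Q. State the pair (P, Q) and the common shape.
P = [1, 3, 5, 6] / [2] / [4];  Q = [1, 2, 3, 4] / [5] / [6];  common shape = (4, 1, 1)

Row-insert the values π_1, π_2, … into P one at a time, bumping the leftmost entry strictly greater than the inserted value down to the next row. The recording tableau Q records, in position (i, j), the step at which that cell was added to P.
  Insert 2 (step 1): P = [2];  Q = [1]
  Insert 4 (step 2): P = [2, 4];  Q = [1, 2]
  Insert 5 (step 3): P = [2, 4, 5];  Q = [1, 2, 3]
  Insert 6 (step 4): P = [2, 4, 5, 6];  Q = [1, 2, 3, 4]
  Insert 3 (step 5): P = [2, 3, 5, 6] / [4];  Q = [1, 2, 3, 4] / [5]
  Insert 1 (step 6): P = [1, 3, 5, 6] / [2] / [4];  Q = [1, 2, 3, 4] / [5] / [6]
Final shape: (4, 1, 1).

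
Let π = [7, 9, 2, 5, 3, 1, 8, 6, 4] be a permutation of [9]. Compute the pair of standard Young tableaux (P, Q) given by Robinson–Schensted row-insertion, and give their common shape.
P = [1, 3, 4] / [2, 6] / [5, 8] / [7, 9];  Q = [1, 2, 7] / [3, 4] / [5, 8] / [6, 9];  common shape = (3, 2, 2, 2)

Row-insert the values π_1, π_2, … into P one at a time, bumping the leftmost entry strictly greater than the inserted value down to the next row. The recording tableau Q records, in position (i, j), the step at which that cell was added to P.
  Insert 7 (step 1): P = [7];  Q = [1]
  Insert 9 (step 2): P = [7, 9];  Q = [1, 2]
  Insert 2 (step 3): P = [2, 9] / [7];  Q = [1, 2] / [3]
  Insert 5 (step 4): P = [2, 5] / [7, 9];  Q = [1, 2] / [3, 4]
  Insert 3 (step 5): P = [2, 3] / [5, 9] / [7];  Q = [1, 2] / [3, 4] / [5]
  Insert 1 (step 6): P = [1, 3] / [2, 9] / [5] / [7];  Q = [1, 2] / [3, 4] / [5] / [6]
  Insert 8 (step 7): P = [1, 3, 8] / [2, 9] / [5] / [7];  Q = [1, 2, 7] / [3, 4] / [5] / [6]
  Insert 6 (step 8): P = [1, 3, 6] / [2, 8] / [5, 9] / [7];  Q = [1, 2, 7] / [3, 4] / [5, 8] / [6]
  Insert 4 (step 9): P = [1, 3, 4] / [2, 6] / [5, 8] / [7, 9];  Q = [1, 2, 7] / [3, 4] / [5, 8] / [6, 9]
Final shape: (3, 2, 2, 2).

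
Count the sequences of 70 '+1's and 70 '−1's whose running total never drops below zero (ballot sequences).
C_70 = 1321422108420282270489942177190229544600

These ballot sequences are counted by the Catalan number C_n = (1/(n + 1)) · C(2n, n). For n = 70: C_70 = (1/71) · C(140, 70) = 93820969697840041204785894580506297666600/71 = 1321422108420282270489942177190229544600.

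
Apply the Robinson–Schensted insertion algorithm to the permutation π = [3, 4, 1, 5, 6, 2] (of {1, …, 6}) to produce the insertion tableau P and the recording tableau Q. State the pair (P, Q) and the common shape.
P = [1, 2, 5, 6] / [3, 4];  Q = [1, 2, 4, 5] / [3, 6];  common shape = (4, 2)

Row-insert the values π_1, π_2, … into P one at a time, bumping the leftmost entry strictly greater than the inserted value down to the next row. The recording tableau Q records, in position (i, j), the step at which that cell was added to P.
  Insert 3 (step 1): P = [3];  Q = [1]
  Insert 4 (step 2): P = [3, 4];  Q = [1, 2]
  Insert 1 (step 3): P = [1, 4] / [3];  Q = [1, 2] / [3]
  Insert 5 (step 4): P = [1, 4, 5] / [3];  Q = [1, 2, 4] / [3]
  Insert 6 (step 5): P = [1, 4, 5, 6] / [3];  Q = [1, 2, 4, 5] / [3]
  Insert 2 (step 6): P = [1, 2, 5, 6] / [3, 4];  Q = [1, 2, 4, 5] / [3, 6]
Final shape: (4, 2).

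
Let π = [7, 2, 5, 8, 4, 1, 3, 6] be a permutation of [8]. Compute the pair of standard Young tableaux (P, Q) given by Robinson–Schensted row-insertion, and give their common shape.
P = [1, 3, 6] / [2, 4, 8] / [5] / [7];  Q = [1, 3, 4] / [2, 7, 8] / [5] / [6];  common shape = (3, 3, 1, 1)

Row-insert the values π_1, π_2, … into P one at a time, bumping the leftmost entry strictly greater than the inserted value down to the next row. The recording tableau Q records, in position (i, j), the step at which that cell was added to P.
  Insert 7 (step 1): P = [7];  Q = [1]
  Insert 2 (step 2): P = [2] / [7];  Q = [1] / [2]
  Insert 5 (step 3): P = [2, 5] / [7];  Q = [1, 3] / [2]
  Insert 8 (step 4): P = [2, 5, 8] / [7];  Q = [1, 3, 4] / [2]
  Insert 4 (step 5): P = [2, 4, 8] / [5] / [7];  Q = [1, 3, 4] / [2] / [5]
  Insert 1 (step 6): P = [1, 4, 8] / [2] / [5] / [7];  Q = [1, 3, 4] / [2] / [5] / [6]
  Insert 3 (step 7): P = [1, 3, 8] / [2, 4] / [5] / [7];  Q = [1, 3, 4] / [2, 7] / [5] / [6]
  Insert 6 (step 8): P = [1, 3, 6] / [2, 4, 8] / [5] / [7];  Q = [1, 3, 4] / [2, 7, 8] / [5] / [6]
Final shape: (3, 3, 1, 1).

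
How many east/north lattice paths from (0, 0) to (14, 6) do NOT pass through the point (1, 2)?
Number of paths = 31620

Total paths from (0, 0) to (14, 6): C(20, 14) = 38760. Paths through (1, 2): (paths (0, 0) → (1, 2)) × (paths (1, 2) → (14, 6)) = C(3, 1) · C(17, 13) = 3 · 2380 = 7140. Avoidance count = 38760 − 7140 = 31620.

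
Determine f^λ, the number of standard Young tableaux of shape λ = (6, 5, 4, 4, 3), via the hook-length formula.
# SYT of shape (6, 5, 4, 4, 3) = 746876130

Hook-length formula: f^λ = n! / Π hook(c), product over all cells c of the Young diagram. For λ = (6, 5, 4, 4, 3), n = 22 boxes. Hook lengths by row (left-to-right, top-to-bottom): [10, 9, 8, 6, 3, 1]; [8, 7, 6, 4, 1]; [6, 5, 4, 2]; [5, 4, 3, 1]; [3, 2, 1]. Product of hooks = 1504935936000. So f^λ = 22! / 1504935936000 = 1124000727777607680000 / 1504935936000 = 746876130.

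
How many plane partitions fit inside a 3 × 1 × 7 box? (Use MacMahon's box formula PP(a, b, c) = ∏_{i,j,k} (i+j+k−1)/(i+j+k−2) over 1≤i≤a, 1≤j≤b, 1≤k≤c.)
PP(3, 1, 7) = 120

Evaluate the triple product over i = 1..3, j = 1..1, k = 1..7. The factors are (2/1) · (3/2) · (4/3) · (5/4) · (6/5) · (7/6) · (8/7) · (3/2) · … (21 factors total). The numerators and denominators telescope so the product is an integer; carrying out the multiplication exactly gives PP(3, 1, 7) = 120.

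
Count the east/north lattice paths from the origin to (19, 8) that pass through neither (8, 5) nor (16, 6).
Number of paths = 1121307

Inclusion–exclusion. Total paths: C(27, 19) = 2220075. Through P₁: C(13, 8)·C(14, 11) = 468468. Through P₂: C(22, 16)·C(5, 3) = 746130. Since P₁ is strictly southwest of P₂, a monotone path through both must visit P₁ then P₂; paths through both = C(13, 8)·C(9, 8)·C(5, 3) = 115830. Avoid both = 2220075 − 468468 − 746130 + 115830 = 1121307.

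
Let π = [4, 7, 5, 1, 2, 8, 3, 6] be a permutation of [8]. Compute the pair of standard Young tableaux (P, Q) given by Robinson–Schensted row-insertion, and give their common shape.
P = [1, 2, 3, 6] / [4, 5, 8] / [7];  Q = [1, 2, 6, 8] / [3, 5, 7] / [4];  common shape = (4, 3, 1)

Row-insert the values π_1, π_2, … into P one at a time, bumping the leftmost entry strictly greater than the inserted value down to the next row. The recording tableau Q records, in position (i, j), the step at which that cell was added to P.
  Insert 4 (step 1): P = [4];  Q = [1]
  Insert 7 (step 2): P = [4, 7];  Q = [1, 2]
  Insert 5 (step 3): P = [4, 5] / [7];  Q = [1, 2] / [3]
  Insert 1 (step 4): P = [1, 5] / [4] / [7];  Q = [1, 2] / [3] / [4]
  Insert 2 (step 5): P = [1, 2] / [4, 5] / [7];  Q = [1, 2] / [3, 5] / [4]
  Insert 8 (step 6): P = [1, 2, 8] / [4, 5] / [7];  Q = [1, 2, 6] / [3, 5] / [4]
  Insert 3 (step 7): P = [1, 2, 3] / [4, 5, 8] / [7];  Q = [1, 2, 6] / [3, 5, 7] / [4]
  Insert 6 (step 8): P = [1, 2, 3, 6] / [4, 5, 8] / [7];  Q = [1, 2, 6, 8] / [3, 5, 7] / [4]
Final shape: (4, 3, 1).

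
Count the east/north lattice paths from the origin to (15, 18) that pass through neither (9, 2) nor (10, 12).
Number of paths = 734583663

Inclusion–exclusion. Total paths: C(33, 15) = 1037158320. Through P₁: C(11, 9)·C(22, 6) = 4103715. Through P₂: C(22, 10)·C(11, 5) = 298750452. Since P₁ is strictly southwest of P₂, a monotone path through both must visit P₁ then P₂; paths through both = C(11, 9)·C(11, 1)·C(11, 5) = 279510. Avoid both = 1037158320 − 4103715 − 298750452 + 279510 = 734583663.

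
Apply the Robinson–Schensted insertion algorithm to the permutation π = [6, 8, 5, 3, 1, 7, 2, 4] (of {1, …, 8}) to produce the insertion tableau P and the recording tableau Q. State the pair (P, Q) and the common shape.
P = [1, 2, 4] / [3, 7] / [5, 8] / [6];  Q = [1, 2, 8] / [3, 6] / [4, 7] / [5];  common shape = (3, 2, 2, 1)

Row-insert the values π_1, π_2, … into P one at a time, bumping the leftmost entry strictly greater than the inserted value down to the next row. The recording tableau Q records, in position (i, j), the step at which that cell was added to P.
  Insert 6 (step 1): P = [6];  Q = [1]
  Insert 8 (step 2): P = [6, 8];  Q = [1, 2]
  Insert 5 (step 3): P = [5, 8] / [6];  Q = [1, 2] / [3]
  Insert 3 (step 4): P = [3, 8] / [5] / [6];  Q = [1, 2] / [3] / [4]
  Insert 1 (step 5): P = [1, 8] / [3] / [5] / [6];  Q = [1, 2] / [3] / [4] / [5]
  Insert 7 (step 6): P = [1, 7] / [3, 8] / [5] / [6];  Q = [1, 2] / [3, 6] / [4] / [5]
  Insert 2 (step 7): P = [1, 2] / [3, 7] / [5, 8] / [6];  Q = [1, 2] / [3, 6] / [4, 7] / [5]
  Insert 4 (step 8): P = [1, 2, 4] / [3, 7] / [5, 8] / [6];  Q = [1, 2, 8] / [3, 6] / [4, 7] / [5]
Final shape: (3, 2, 2, 1).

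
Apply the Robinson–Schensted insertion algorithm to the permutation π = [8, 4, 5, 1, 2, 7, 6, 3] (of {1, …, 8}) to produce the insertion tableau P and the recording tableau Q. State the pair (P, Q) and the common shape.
P = [1, 2, 3] / [4, 5, 6] / [7] / [8];  Q = [1, 3, 6] / [2, 5, 7] / [4] / [8];  common shape = (3, 3, 1, 1)

Row-insert the values π_1, π_2, … into P one at a time, bumping the leftmost entry strictly greater than the inserted value down to the next row. The recording tableau Q records, in position (i, j), the step at which that cell was added to P.
  Insert 8 (step 1): P = [8];  Q = [1]
  Insert 4 (step 2): P = [4] / [8];  Q = [1] / [2]
  Insert 5 (step 3): P = [4, 5] / [8];  Q = [1, 3] / [2]
  Insert 1 (step 4): P = [1, 5] / [4] / [8];  Q = [1, 3] / [2] / [4]
  Insert 2 (step 5): P = [1, 2] / [4, 5] / [8];  Q = [1, 3] / [2, 5] / [4]
  Insert 7 (step 6): P = [1, 2, 7] / [4, 5] / [8];  Q = [1, 3, 6] / [2, 5] / [4]
  Insert 6 (step 7): P = [1, 2, 6] / [4, 5, 7] / [8];  Q = [1, 3, 6] / [2, 5, 7] / [4]
  Insert 3 (step 8): P = [1, 2, 3] / [4, 5, 6] / [7] / [8];  Q = [1, 3, 6] / [2, 5, 7] / [4] / [8]
Final shape: (3, 3, 1, 1).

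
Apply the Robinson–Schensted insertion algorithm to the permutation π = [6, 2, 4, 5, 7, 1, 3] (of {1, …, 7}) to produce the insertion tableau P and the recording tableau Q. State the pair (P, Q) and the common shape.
P = [1, 3, 5, 7] / [2, 4] / [6];  Q = [1, 3, 4, 5] / [2, 7] / [6];  common shape = (4, 2, 1)

Row-insert the values π_1, π_2, … into P one at a time, bumping the leftmost entry strictly greater than the inserted value down to the next row. The recording tableau Q records, in position (i, j), the step at which that cell was added to P.
  Insert 6 (step 1): P = [6];  Q = [1]
  Insert 2 (step 2): P = [2] / [6];  Q = [1] / [2]
  Insert 4 (step 3): P = [2, 4] / [6];  Q = [1, 3] / [2]
  Insert 5 (step 4): P = [2, 4, 5] / [6];  Q = [1, 3, 4] / [2]
  Insert 7 (step 5): P = [2, 4, 5, 7] / [6];  Q = [1, 3, 4, 5] / [2]
  Insert 1 (step 6): P = [1, 4, 5, 7] / [2] / [6];  Q = [1, 3, 4, 5] / [2] / [6]
  Insert 3 (step 7): P = [1, 3, 5, 7] / [2, 4] / [6];  Q = [1, 3, 4, 5] / [2, 7] / [6]
Final shape: (4, 2, 1).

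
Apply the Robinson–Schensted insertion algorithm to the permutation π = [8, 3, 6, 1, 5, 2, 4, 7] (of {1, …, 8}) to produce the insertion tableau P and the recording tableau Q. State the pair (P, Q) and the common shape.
P = [1, 2, 4, 7] / [3, 5] / [6] / [8];  Q = [1, 3, 7, 8] / [2, 5] / [4] / [6];  common shape = (4, 2, 1, 1)

Row-insert the values π_1, π_2, … into P one at a time, bumping the leftmost entry strictly greater than the inserted value down to the next row. The recording tableau Q records, in position (i, j), the step at which that cell was added to P.
  Insert 8 (step 1): P = [8];  Q = [1]
  Insert 3 (step 2): P = [3] / [8];  Q = [1] / [2]
  Insert 6 (step 3): P = [3, 6] / [8];  Q = [1, 3] / [2]
  Insert 1 (step 4): P = [1, 6] / [3] / [8];  Q = [1, 3] / [2] / [4]
  Insert 5 (step 5): P = [1, 5] / [3, 6] / [8];  Q = [1, 3] / [2, 5] / [4]
  Insert 2 (step 6): P = [1, 2] / [3, 5] / [6] / [8];  Q = [1, 3] / [2, 5] / [4] / [6]
  Insert 4 (step 7): P = [1, 2, 4] / [3, 5] / [6] / [8];  Q = [1, 3, 7] / [2, 5] / [4] / [6]
  Insert 7 (step 8): P = [1, 2, 4, 7] / [3, 5] / [6] / [8];  Q = [1, 3, 7, 8] / [2, 5] / [4] / [6]
Final shape: (4, 2, 1, 1).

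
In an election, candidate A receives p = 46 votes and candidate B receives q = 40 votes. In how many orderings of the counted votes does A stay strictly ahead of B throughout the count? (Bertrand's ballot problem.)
Strict-lead orderings = 376477813320517355883660

Total orderings of the 86 votes with 46 for A: C(86, 46) = 5396181990927415434332460. By the Bertrand ballot formula (Cycle Lemma / reflection principle), the number of orderings in which A is strictly ahead of B throughout is (p − q)/(p + q) · C(p + q, p) = (46 − 40)/(46 + 40) · 5396181990927415434332460 = 376477813320517355883660.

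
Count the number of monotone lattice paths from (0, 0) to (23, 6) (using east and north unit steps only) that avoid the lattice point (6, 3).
Number of paths = 379260

Total paths from (0, 0) to (23, 6): C(29, 23) = 475020. Paths through (6, 3): (paths (0, 0) → (6, 3)) × (paths (6, 3) → (23, 6)) = C(9, 6) · C(20, 17) = 84 · 1140 = 95760. Avoidance count = 475020 − 95760 = 379260.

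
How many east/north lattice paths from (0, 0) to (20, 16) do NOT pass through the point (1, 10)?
Number of paths = 7305924010

Total paths from (0, 0) to (20, 16): C(36, 20) = 7307872110. Paths through (1, 10): (paths (0, 0) → (1, 10)) × (paths (1, 10) → (20, 16)) = C(11, 1) · C(25, 19) = 11 · 177100 = 1948100. Avoidance count = 7307872110 − 1948100 = 7305924010.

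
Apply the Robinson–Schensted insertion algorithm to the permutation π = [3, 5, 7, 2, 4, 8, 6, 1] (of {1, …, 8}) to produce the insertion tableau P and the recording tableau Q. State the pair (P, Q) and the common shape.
P = [1, 4, 6, 8] / [2, 5, 7] / [3];  Q = [1, 2, 3, 6] / [4, 5, 7] / [8];  common shape = (4, 3, 1)

Row-insert the values π_1, π_2, … into P one at a time, bumping the leftmost entry strictly greater than the inserted value down to the next row. The recording tableau Q records, in position (i, j), the step at which that cell was added to P.
  Insert 3 (step 1): P = [3];  Q = [1]
  Insert 5 (step 2): P = [3, 5];  Q = [1, 2]
  Insert 7 (step 3): P = [3, 5, 7];  Q = [1, 2, 3]
  Insert 2 (step 4): P = [2, 5, 7] / [3];  Q = [1, 2, 3] / [4]
  Insert 4 (step 5): P = [2, 4, 7] / [3, 5];  Q = [1, 2, 3] / [4, 5]
  Insert 8 (step 6): P = [2, 4, 7, 8] / [3, 5];  Q = [1, 2, 3, 6] / [4, 5]
  Insert 6 (step 7): P = [2, 4, 6, 8] / [3, 5, 7];  Q = [1, 2, 3, 6] / [4, 5, 7]
  Insert 1 (step 8): P = [1, 4, 6, 8] / [2, 5, 7] / [3];  Q = [1, 2, 3, 6] / [4, 5, 7] / [8]
Final shape: (4, 3, 1).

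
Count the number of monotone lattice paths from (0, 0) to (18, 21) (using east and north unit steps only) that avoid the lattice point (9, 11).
Number of paths = 46843335110

Total paths from (0, 0) to (18, 21): C(39, 18) = 62359143990. Paths through (9, 11): (paths (0, 0) → (9, 11)) × (paths (9, 11) → (18, 21)) = C(20, 9) · C(19, 9) = 167960 · 92378 = 15515808880. Avoidance count = 62359143990 − 15515808880 = 46843335110.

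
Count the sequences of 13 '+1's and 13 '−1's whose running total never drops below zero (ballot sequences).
C_13 = 742900

These ballot sequences are counted by the Catalan number C_n = (1/(n + 1)) · C(2n, n). For n = 13: C_13 = (1/14) · C(26, 13) = 10400600/14 = 742900.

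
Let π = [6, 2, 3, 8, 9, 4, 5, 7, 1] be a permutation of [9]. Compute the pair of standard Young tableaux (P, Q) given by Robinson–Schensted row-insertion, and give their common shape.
P = [1, 3, 4, 5, 7] / [2, 8, 9] / [6];  Q = [1, 3, 4, 5, 8] / [2, 6, 7] / [9];  common shape = (5, 3, 1)

Row-insert the values π_1, π_2, … into P one at a time, bumping the leftmost entry strictly greater than the inserted value down to the next row. The recording tableau Q records, in position (i, j), the step at which that cell was added to P.
  Insert 6 (step 1): P = [6];  Q = [1]
  Insert 2 (step 2): P = [2] / [6];  Q = [1] / [2]
  Insert 3 (step 3): P = [2, 3] / [6];  Q = [1, 3] / [2]
  Insert 8 (step 4): P = [2, 3, 8] / [6];  Q = [1, 3, 4] / [2]
  Insert 9 (step 5): P = [2, 3, 8, 9] / [6];  Q = [1, 3, 4, 5] / [2]
  Insert 4 (step 6): P = [2, 3, 4, 9] / [6, 8];  Q = [1, 3, 4, 5] / [2, 6]
  Insert 5 (step 7): P = [2, 3, 4, 5] / [6, 8, 9];  Q = [1, 3, 4, 5] / [2, 6, 7]
  Insert 7 (step 8): P = [2, 3, 4, 5, 7] / [6, 8, 9];  Q = [1, 3, 4, 5, 8] / [2, 6, 7]
  Insert 1 (step 9): P = [1, 3, 4, 5, 7] / [2, 8, 9] / [6];  Q = [1, 3, 4, 5, 8] / [2, 6, 7] / [9]
Final shape: (5, 3, 1).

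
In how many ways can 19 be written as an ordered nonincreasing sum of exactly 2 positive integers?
p(19, 2 parts) = 9

Partitions of n into exactly k parts are in bijection with partitions of n − k into at most k parts (subtract 1 from each part). So p(19, exactly 2) = p(17, parts ≤ 2). Computing via the recurrence p(m, j) = p(m, j−1) + p(m−j, j) gives 9.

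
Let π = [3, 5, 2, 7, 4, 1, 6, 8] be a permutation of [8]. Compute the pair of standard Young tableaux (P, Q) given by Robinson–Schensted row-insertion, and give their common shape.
P = [1, 4, 6, 8] / [2, 5, 7] / [3];  Q = [1, 2, 4, 8] / [3, 5, 7] / [6];  common shape = (4, 3, 1)

Row-insert the values π_1, π_2, … into P one at a time, bumping the leftmost entry strictly greater than the inserted value down to the next row. The recording tableau Q records, in position (i, j), the step at which that cell was added to P.
  Insert 3 (step 1): P = [3];  Q = [1]
  Insert 5 (step 2): P = [3, 5];  Q = [1, 2]
  Insert 2 (step 3): P = [2, 5] / [3];  Q = [1, 2] / [3]
  Insert 7 (step 4): P = [2, 5, 7] / [3];  Q = [1, 2, 4] / [3]
  Insert 4 (step 5): P = [2, 4, 7] / [3, 5];  Q = [1, 2, 4] / [3, 5]
  Insert 1 (step 6): P = [1, 4, 7] / [2, 5] / [3];  Q = [1, 2, 4] / [3, 5] / [6]
  Insert 6 (step 7): P = [1, 4, 6] / [2, 5, 7] / [3];  Q = [1, 2, 4] / [3, 5, 7] / [6]
  Insert 8 (step 8): P = [1, 4, 6, 8] / [2, 5, 7] / [3];  Q = [1, 2, 4, 8] / [3, 5, 7] / [6]
Final shape: (4, 3, 1).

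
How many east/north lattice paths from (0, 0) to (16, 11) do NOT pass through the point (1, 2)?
Number of paths = 9115383

Total paths from (0, 0) to (16, 11): C(27, 16) = 13037895. Paths through (1, 2): (paths (0, 0) → (1, 2)) × (paths (1, 2) → (16, 11)) = C(3, 1) · C(24, 15) = 3 · 1307504 = 3922512. Avoidance count = 13037895 − 3922512 = 9115383.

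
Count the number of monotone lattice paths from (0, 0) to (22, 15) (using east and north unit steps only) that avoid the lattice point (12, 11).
Number of paths = 8010769682

Total paths from (0, 0) to (22, 15): C(37, 22) = 9364199760. Paths through (12, 11): (paths (0, 0) → (12, 11)) × (paths (12, 11) → (22, 15)) = C(23, 12) · C(14, 10) = 1352078 · 1001 = 1353430078. Avoidance count = 9364199760 − 1353430078 = 8010769682.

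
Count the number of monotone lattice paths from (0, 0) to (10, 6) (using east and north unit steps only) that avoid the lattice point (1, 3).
Number of paths = 7128

Total paths from (0, 0) to (10, 6): C(16, 10) = 8008. Paths through (1, 3): (paths (0, 0) → (1, 3)) × (paths (1, 3) → (10, 6)) = C(4, 1) · C(12, 9) = 4 · 220 = 880. Avoidance count = 8008 − 880 = 7128.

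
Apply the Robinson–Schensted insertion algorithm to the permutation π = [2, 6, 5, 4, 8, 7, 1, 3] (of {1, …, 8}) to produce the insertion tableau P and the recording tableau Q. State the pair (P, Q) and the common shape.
P = [1, 3, 7] / [2, 4] / [5, 8] / [6];  Q = [1, 2, 5] / [3, 6] / [4, 8] / [7];  common shape = (3, 2, 2, 1)

Row-insert the values π_1, π_2, … into P one at a time, bumping the leftmost entry strictly greater than the inserted value down to the next row. The recording tableau Q records, in position (i, j), the step at which that cell was added to P.
  Insert 2 (step 1): P = [2];  Q = [1]
  Insert 6 (step 2): P = [2, 6];  Q = [1, 2]
  Insert 5 (step 3): P = [2, 5] / [6];  Q = [1, 2] / [3]
  Insert 4 (step 4): P = [2, 4] / [5] / [6];  Q = [1, 2] / [3] / [4]
  Insert 8 (step 5): P = [2, 4, 8] / [5] / [6];  Q = [1, 2, 5] / [3] / [4]
  Insert 7 (step 6): P = [2, 4, 7] / [5, 8] / [6];  Q = [1, 2, 5] / [3, 6] / [4]
  Insert 1 (step 7): P = [1, 4, 7] / [2, 8] / [5] / [6];  Q = [1, 2, 5] / [3, 6] / [4] / [7]
  Insert 3 (step 8): P = [1, 3, 7] / [2, 4] / [5, 8] / [6];  Q = [1, 2, 5] / [3, 6] / [4, 8] / [7]
Final shape: (3, 2, 2, 1).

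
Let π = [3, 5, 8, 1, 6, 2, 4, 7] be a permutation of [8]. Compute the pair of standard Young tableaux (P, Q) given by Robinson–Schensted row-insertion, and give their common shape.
P = [1, 2, 4, 7] / [3, 5, 6] / [8];  Q = [1, 2, 3, 8] / [4, 5, 7] / [6];  common shape = (4, 3, 1)

Row-insert the values π_1, π_2, … into P one at a time, bumping the leftmost entry strictly greater than the inserted value down to the next row. The recording tableau Q records, in position (i, j), the step at which that cell was added to P.
  Insert 3 (step 1): P = [3];  Q = [1]
  Insert 5 (step 2): P = [3, 5];  Q = [1, 2]
  Insert 8 (step 3): P = [3, 5, 8];  Q = [1, 2, 3]
  Insert 1 (step 4): P = [1, 5, 8] / [3];  Q = [1, 2, 3] / [4]
  Insert 6 (step 5): P = [1, 5, 6] / [3, 8];  Q = [1, 2, 3] / [4, 5]
  Insert 2 (step 6): P = [1, 2, 6] / [3, 5] / [8];  Q = [1, 2, 3] / [4, 5] / [6]
  Insert 4 (step 7): P = [1, 2, 4] / [3, 5, 6] / [8];  Q = [1, 2, 3] / [4, 5, 7] / [6]
  Insert 7 (step 8): P = [1, 2, 4, 7] / [3, 5, 6] / [8];  Q = [1, 2, 3, 8] / [4, 5, 7] / [6]
Final shape: (4, 3, 1).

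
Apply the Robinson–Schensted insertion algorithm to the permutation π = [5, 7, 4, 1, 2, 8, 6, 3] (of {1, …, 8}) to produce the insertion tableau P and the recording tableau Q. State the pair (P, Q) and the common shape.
P = [1, 2, 3] / [4, 6, 8] / [5, 7];  Q = [1, 2, 6] / [3, 5, 7] / [4, 8];  common shape = (3, 3, 2)

Row-insert the values π_1, π_2, … into P one at a time, bumping the leftmost entry strictly greater than the inserted value down to the next row. The recording tableau Q records, in position (i, j), the step at which that cell was added to P.
  Insert 5 (step 1): P = [5];  Q = [1]
  Insert 7 (step 2): P = [5, 7];  Q = [1, 2]
  Insert 4 (step 3): P = [4, 7] / [5];  Q = [1, 2] / [3]
  Insert 1 (step 4): P = [1, 7] / [4] / [5];  Q = [1, 2] / [3] / [4]
  Insert 2 (step 5): P = [1, 2] / [4, 7] / [5];  Q = [1, 2] / [3, 5] / [4]
  Insert 8 (step 6): P = [1, 2, 8] / [4, 7] / [5];  Q = [1, 2, 6] / [3, 5] / [4]
  Insert 6 (step 7): P = [1, 2, 6] / [4, 7, 8] / [5];  Q = [1, 2, 6] / [3, 5, 7] / [4]
  Insert 3 (step 8): P = [1, 2, 3] / [4, 6, 8] / [5, 7];  Q = [1, 2, 6] / [3, 5, 7] / [4, 8]
Final shape: (3, 3, 2).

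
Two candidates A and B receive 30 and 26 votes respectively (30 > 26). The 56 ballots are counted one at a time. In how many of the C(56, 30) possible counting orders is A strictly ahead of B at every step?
Strict-lead orderings = 474746313150648

Total orderings of the 56 votes with 30 for A: C(56, 30) = 6646448384109072. By the Bertrand ballot formula (Cycle Lemma / reflection principle), the number of orderings in which A is strictly ahead of B throughout is (p − q)/(p + q) · C(p + q, p) = (30 − 26)/(30 + 26) · 6646448384109072 = 474746313150648.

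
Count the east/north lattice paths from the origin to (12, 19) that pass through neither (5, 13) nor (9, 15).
Number of paths = 85153397

Inclusion–exclusion. Total paths: C(31, 12) = 141120525. Through P₁: C(18, 5)·C(13, 7) = 14702688. Through P₂: C(24, 9)·C(7, 3) = 45762640. Since P₁ is strictly southwest of P₂, a monotone path through both must visit P₁ then P₂; paths through both = C(18, 5)·C(6, 4)·C(7, 3) = 4498200. Avoid both = 141120525 − 14702688 − 45762640 + 4498200 = 85153397.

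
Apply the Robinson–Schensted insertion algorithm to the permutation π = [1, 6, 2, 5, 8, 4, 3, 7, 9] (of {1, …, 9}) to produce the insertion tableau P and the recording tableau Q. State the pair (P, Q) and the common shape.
P = [1, 2, 3, 7, 9] / [4, 8] / [5] / [6];  Q = [1, 2, 4, 5, 9] / [3, 8] / [6] / [7];  common shape = (5, 2, 1, 1)

Row-insert the values π_1, π_2, … into P one at a time, bumping the leftmost entry strictly greater than the inserted value down to the next row. The recording tableau Q records, in position (i, j), the step at which that cell was added to P.
  Insert 1 (step 1): P = [1];  Q = [1]
  Insert 6 (step 2): P = [1, 6];  Q = [1, 2]
  Insert 2 (step 3): P = [1, 2] / [6];  Q = [1, 2] / [3]
  Insert 5 (step 4): P = [1, 2, 5] / [6];  Q = [1, 2, 4] / [3]
  Insert 8 (step 5): P = [1, 2, 5, 8] / [6];  Q = [1, 2, 4, 5] / [3]
  Insert 4 (step 6): P = [1, 2, 4, 8] / [5] / [6];  Q = [1, 2, 4, 5] / [3] / [6]
  Insert 3 (step 7): P = [1, 2, 3, 8] / [4] / [5] / [6];  Q = [1, 2, 4, 5] / [3] / [6] / [7]
  Insert 7 (step 8): P = [1, 2, 3, 7] / [4, 8] / [5] / [6];  Q = [1, 2, 4, 5] / [3, 8] / [6] / [7]
  Insert 9 (step 9): P = [1, 2, 3, 7, 9] / [4, 8] / [5] / [6];  Q = [1, 2, 4, 5, 9] / [3, 8] / [6] / [7]
Final shape: (5, 2, 1, 1).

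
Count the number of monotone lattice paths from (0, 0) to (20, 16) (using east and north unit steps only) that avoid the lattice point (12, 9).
Number of paths = 5416432560

Total paths from (0, 0) to (20, 16): C(36, 20) = 7307872110. Paths through (12, 9): (paths (0, 0) → (12, 9)) × (paths (12, 9) → (20, 16)) = C(21, 12) · C(15, 8) = 293930 · 6435 = 1891439550. Avoidance count = 7307872110 − 1891439550 = 5416432560.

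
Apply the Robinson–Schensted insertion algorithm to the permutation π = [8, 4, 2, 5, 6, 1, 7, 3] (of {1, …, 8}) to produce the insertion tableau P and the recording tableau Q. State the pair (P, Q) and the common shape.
P = [1, 3, 6, 7] / [2, 5] / [4] / [8];  Q = [1, 4, 5, 7] / [2, 8] / [3] / [6];  common shape = (4, 2, 1, 1)

Row-insert the values π_1, π_2, … into P one at a time, bumping the leftmost entry strictly greater than the inserted value down to the next row. The recording tableau Q records, in position (i, j), the step at which that cell was added to P.
  Insert 8 (step 1): P = [8];  Q = [1]
  Insert 4 (step 2): P = [4] / [8];  Q = [1] / [2]
  Insert 2 (step 3): P = [2] / [4] / [8];  Q = [1] / [2] / [3]
  Insert 5 (step 4): P = [2, 5] / [4] / [8];  Q = [1, 4] / [2] / [3]
  Insert 6 (step 5): P = [2, 5, 6] / [4] / [8];  Q = [1, 4, 5] / [2] / [3]
  Insert 1 (step 6): P = [1, 5, 6] / [2] / [4] / [8];  Q = [1, 4, 5] / [2] / [3] / [6]
  Insert 7 (step 7): P = [1, 5, 6, 7] / [2] / [4] / [8];  Q = [1, 4, 5, 7] / [2] / [3] / [6]
  Insert 3 (step 8): P = [1, 3, 6, 7] / [2, 5] / [4] / [8];  Q = [1, 4, 5, 7] / [2, 8] / [3] / [6]
Final shape: (4, 2, 1, 1).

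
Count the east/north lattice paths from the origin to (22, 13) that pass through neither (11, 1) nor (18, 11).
Number of paths = 944654154

Inclusion–exclusion. Total paths: C(35, 22) = 1476337800. Through P₁: C(12, 11)·C(23, 11) = 16224936. Through P₂: C(29, 18)·C(6, 4) = 518959350. Since P₁ is strictly southwest of P₂, a monotone path through both must visit P₁ then P₂; paths through both = C(12, 11)·C(17, 7)·C(6, 4) = 3500640. Avoid both = 1476337800 − 16224936 − 518959350 + 3500640 = 944654154.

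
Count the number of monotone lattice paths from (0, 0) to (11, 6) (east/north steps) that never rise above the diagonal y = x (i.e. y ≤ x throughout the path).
Number of paths = 6188

By the reflection principle (André's argument), the number of monotone paths to (11, 6) with n ≤ m that never go above y = x is C(17, 11) − C(17, 12) = 12376 − 6188 = 6188.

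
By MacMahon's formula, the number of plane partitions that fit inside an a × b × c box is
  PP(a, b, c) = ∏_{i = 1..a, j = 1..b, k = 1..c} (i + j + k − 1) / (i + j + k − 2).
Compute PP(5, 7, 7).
PP(5, 7, 7) = 13710834632352

Evaluate the triple product over i = 1..5, j = 1..7, k = 1..7. The factors are (2/1) · (3/2) · (4/3) · (5/4) · (6/5) · (7/6) · (8/7) · (3/2) · … (245 factors total). The numerators and denominators telescope so the product is an integer; carrying out the multiplication exactly gives PP(5, 7, 7) = 13710834632352.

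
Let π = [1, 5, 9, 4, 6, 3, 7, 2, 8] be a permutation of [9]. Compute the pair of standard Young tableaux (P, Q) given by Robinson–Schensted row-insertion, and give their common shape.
P = [1, 2, 6, 7, 8] / [3, 9] / [4] / [5];  Q = [1, 2, 3, 7, 9] / [4, 5] / [6] / [8];  common shape = (5, 2, 1, 1)

Row-insert the values π_1, π_2, … into P one at a time, bumping the leftmost entry strictly greater than the inserted value down to the next row. The recording tableau Q records, in position (i, j), the step at which that cell was added to P.
  Insert 1 (step 1): P = [1];  Q = [1]
  Insert 5 (step 2): P = [1, 5];  Q = [1, 2]
  Insert 9 (step 3): P = [1, 5, 9];  Q = [1, 2, 3]
  Insert 4 (step 4): P = [1, 4, 9] / [5];  Q = [1, 2, 3] / [4]
  Insert 6 (step 5): P = [1, 4, 6] / [5, 9];  Q = [1, 2, 3] / [4, 5]
  Insert 3 (step 6): P = [1, 3, 6] / [4, 9] / [5];  Q = [1, 2, 3] / [4, 5] / [6]
  Insert 7 (step 7): P = [1, 3, 6, 7] / [4, 9] / [5];  Q = [1, 2, 3, 7] / [4, 5] / [6]
  Insert 2 (step 8): P = [1, 2, 6, 7] / [3, 9] / [4] / [5];  Q = [1, 2, 3, 7] / [4, 5] / [6] / [8]
  Insert 8 (step 9): P = [1, 2, 6, 7, 8] / [3, 9] / [4] / [5];  Q = [1, 2, 3, 7, 9] / [4, 5] / [6] / [8]
Final shape: (5, 2, 1, 1).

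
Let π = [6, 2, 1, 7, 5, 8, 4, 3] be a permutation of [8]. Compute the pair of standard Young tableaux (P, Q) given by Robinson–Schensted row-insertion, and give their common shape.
P = [1, 3, 8] / [2, 4] / [5, 7] / [6];  Q = [1, 4, 6] / [2, 5] / [3, 7] / [8];  common shape = (3, 2, 2, 1)

Row-insert the values π_1, π_2, … into P one at a time, bumping the leftmost entry strictly greater than the inserted value down to the next row. The recording tableau Q records, in position (i, j), the step at which that cell was added to P.
  Insert 6 (step 1): P = [6];  Q = [1]
  Insert 2 (step 2): P = [2] / [6];  Q = [1] / [2]
  Insert 1 (step 3): P = [1] / [2] / [6];  Q = [1] / [2] / [3]
  Insert 7 (step 4): P = [1, 7] / [2] / [6];  Q = [1, 4] / [2] / [3]
  Insert 5 (step 5): P = [1, 5] / [2, 7] / [6];  Q = [1, 4] / [2, 5] / [3]
  Insert 8 (step 6): P = [1, 5, 8] / [2, 7] / [6];  Q = [1, 4, 6] / [2, 5] / [3]
  Insert 4 (step 7): P = [1, 4, 8] / [2, 5] / [6, 7];  Q = [1, 4, 6] / [2, 5] / [3, 7]
  Insert 3 (step 8): P = [1, 3, 8] / [2, 4] / [5, 7] / [6];  Q = [1, 4, 6] / [2, 5] / [3, 7] / [8]
Final shape: (3, 2, 2, 1).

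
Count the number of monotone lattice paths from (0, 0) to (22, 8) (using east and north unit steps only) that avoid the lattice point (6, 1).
Number of paths = 4136826

Total paths from (0, 0) to (22, 8): C(30, 22) = 5852925. Paths through (6, 1): (paths (0, 0) → (6, 1)) × (paths (6, 1) → (22, 8)) = C(7, 6) · C(23, 16) = 7 · 245157 = 1716099. Avoidance count = 5852925 − 1716099 = 4136826.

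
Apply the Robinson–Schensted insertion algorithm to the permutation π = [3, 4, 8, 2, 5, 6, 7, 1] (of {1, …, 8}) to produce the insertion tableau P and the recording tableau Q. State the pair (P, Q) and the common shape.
P = [1, 4, 5, 6, 7] / [2, 8] / [3];  Q = [1, 2, 3, 6, 7] / [4, 5] / [8];  common shape = (5, 2, 1)

Row-insert the values π_1, π_2, … into P one at a time, bumping the leftmost entry strictly greater than the inserted value down to the next row. The recording tableau Q records, in position (i, j), the step at which that cell was added to P.
  Insert 3 (step 1): P = [3];  Q = [1]
  Insert 4 (step 2): P = [3, 4];  Q = [1, 2]
  Insert 8 (step 3): P = [3, 4, 8];  Q = [1, 2, 3]
  Insert 2 (step 4): P = [2, 4, 8] / [3];  Q = [1, 2, 3] / [4]
  Insert 5 (step 5): P = [2, 4, 5] / [3, 8];  Q = [1, 2, 3] / [4, 5]
  Insert 6 (step 6): P = [2, 4, 5, 6] / [3, 8];  Q = [1, 2, 3, 6] / [4, 5]
  Insert 7 (step 7): P = [2, 4, 5, 6, 7] / [3, 8];  Q = [1, 2, 3, 6, 7] / [4, 5]
  Insert 1 (step 8): P = [1, 4, 5, 6, 7] / [2, 8] / [3];  Q = [1, 2, 3, 6, 7] / [4, 5] / [8]
Final shape: (5, 2, 1).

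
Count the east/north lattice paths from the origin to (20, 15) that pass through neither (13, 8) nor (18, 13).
Number of paths = 1619723910

Inclusion–exclusion. Total paths: C(35, 20) = 3247943160. Through P₁: C(21, 13)·C(14, 7) = 698377680. Through P₂: C(31, 18)·C(4, 2) = 1237518450. Since P₁ is strictly southwest of P₂, a monotone path through both must visit P₁ then P₂; paths through both = C(21, 13)·C(10, 5)·C(4, 2) = 307676880. Avoid both = 3247943160 − 698377680 − 1237518450 + 307676880 = 1619723910.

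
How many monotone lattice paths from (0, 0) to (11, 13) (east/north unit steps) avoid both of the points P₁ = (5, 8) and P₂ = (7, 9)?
Number of paths = 1371020

Inclusion–exclusion. Total paths: C(24, 11) = 2496144. Through P₁: C(13, 5)·C(11, 6) = 594594. Through P₂: C(16, 7)·C(8, 4) = 800800. Since P₁ is strictly southwest of P₂, a monotone path through both must visit P₁ then P₂; paths through both = C(13, 5)·C(3, 2)·C(8, 4) = 270270. Avoid both = 2496144 − 594594 − 800800 + 270270 = 1371020.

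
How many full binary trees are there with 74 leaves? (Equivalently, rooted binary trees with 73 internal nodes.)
C_73 = 79463489365077377841208237632349268884500

These full binary trees are counted by the Catalan number C_n = (1/(n + 1)) · C(2n, n). For n = 73: C_73 = (1/74) · C(146, 73) = 5880298213015725960249409584793845897453000/74 = 79463489365077377841208237632349268884500.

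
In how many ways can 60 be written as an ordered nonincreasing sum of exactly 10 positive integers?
p(60, 10 parts) = 62740

Partitions of n into exactly k parts are in bijection with partitions of n − k into at most k parts (subtract 1 from each part). So p(60, exactly 10) = p(50, parts ≤ 10). Computing via the recurrence p(m, j) = p(m, j−1) + p(m−j, j) gives 62740.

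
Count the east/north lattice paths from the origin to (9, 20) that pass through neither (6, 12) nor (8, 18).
Number of paths = 3824496

Inclusion–exclusion. Total paths: C(29, 9) = 10015005. Through P₁: C(18, 6)·C(11, 3) = 3063060. Through P₂: C(26, 8)·C(3, 1) = 4686825. Since P₁ is strictly southwest of P₂, a monotone path through both must visit P₁ then P₂; paths through both = C(18, 6)·C(8, 2)·C(3, 1) = 1559376. Avoid both = 10015005 − 3063060 − 4686825 + 1559376 = 3824496.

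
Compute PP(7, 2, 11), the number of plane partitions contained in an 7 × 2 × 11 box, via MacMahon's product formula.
PP(7, 2, 11) = 200443464

Evaluate the triple product over i = 1..7, j = 1..2, k = 1..11. The factors are (2/1) · (3/2) · (4/3) · (5/4) · (6/5) · (7/6) · (8/7) · (9/8) · … (154 factors total). The numerators and denominators telescope so the product is an integer; carrying out the multiplication exactly gives PP(7, 2, 11) = 200443464.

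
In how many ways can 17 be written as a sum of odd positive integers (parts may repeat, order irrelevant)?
p_odd(17) = 38

Enumerate partitions using only odd parts via the recurrence o(n, m) = o(n, m−2) + o(n−m, m) over odd m, starting from the largest odd part ≤ n. This gives p_odd(17) = 38. (Euler's theorem: equals the count of distinct-part partitions.)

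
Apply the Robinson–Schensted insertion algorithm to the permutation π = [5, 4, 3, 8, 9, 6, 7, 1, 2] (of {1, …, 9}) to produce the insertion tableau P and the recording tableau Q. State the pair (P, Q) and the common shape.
P = [1, 2, 7] / [3, 6, 9] / [4, 8] / [5];  Q = [1, 4, 5] / [2, 6, 7] / [3, 9] / [8];  common shape = (3, 3, 2, 1)

Row-insert the values π_1, π_2, … into P one at a time, bumping the leftmost entry strictly greater than the inserted value down to the next row. The recording tableau Q records, in position (i, j), the step at which that cell was added to P.
  Insert 5 (step 1): P = [5];  Q = [1]
  Insert 4 (step 2): P = [4] / [5];  Q = [1] / [2]
  Insert 3 (step 3): P = [3] / [4] / [5];  Q = [1] / [2] / [3]
  Insert 8 (step 4): P = [3, 8] / [4] / [5];  Q = [1, 4] / [2] / [3]
  Insert 9 (step 5): P = [3, 8, 9] / [4] / [5];  Q = [1, 4, 5] / [2] / [3]
  Insert 6 (step 6): P = [3, 6, 9] / [4, 8] / [5];  Q = [1, 4, 5] / [2, 6] / [3]
  Insert 7 (step 7): P = [3, 6, 7] / [4, 8, 9] / [5];  Q = [1, 4, 5] / [2, 6, 7] / [3]
  Insert 1 (step 8): P = [1, 6, 7] / [3, 8, 9] / [4] / [5];  Q = [1, 4, 5] / [2, 6, 7] / [3] / [8]
  Insert 2 (step 9): P = [1, 2, 7] / [3, 6, 9] / [4, 8] / [5];  Q = [1, 4, 5] / [2, 6, 7] / [3, 9] / [8]
Final shape: (3, 3, 2, 1).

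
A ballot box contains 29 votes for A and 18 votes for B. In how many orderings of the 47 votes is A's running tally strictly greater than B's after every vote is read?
Strict-lead orderings = 1069258071970

Total orderings of the 47 votes with 29 for A: C(47, 29) = 4568648125690. By the Bertrand ballot formula (Cycle Lemma / reflection principle), the number of orderings in which A is strictly ahead of B throughout is (p − q)/(p + q) · C(p + q, p) = (29 − 18)/(29 + 18) · 4568648125690 = 1069258071970.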